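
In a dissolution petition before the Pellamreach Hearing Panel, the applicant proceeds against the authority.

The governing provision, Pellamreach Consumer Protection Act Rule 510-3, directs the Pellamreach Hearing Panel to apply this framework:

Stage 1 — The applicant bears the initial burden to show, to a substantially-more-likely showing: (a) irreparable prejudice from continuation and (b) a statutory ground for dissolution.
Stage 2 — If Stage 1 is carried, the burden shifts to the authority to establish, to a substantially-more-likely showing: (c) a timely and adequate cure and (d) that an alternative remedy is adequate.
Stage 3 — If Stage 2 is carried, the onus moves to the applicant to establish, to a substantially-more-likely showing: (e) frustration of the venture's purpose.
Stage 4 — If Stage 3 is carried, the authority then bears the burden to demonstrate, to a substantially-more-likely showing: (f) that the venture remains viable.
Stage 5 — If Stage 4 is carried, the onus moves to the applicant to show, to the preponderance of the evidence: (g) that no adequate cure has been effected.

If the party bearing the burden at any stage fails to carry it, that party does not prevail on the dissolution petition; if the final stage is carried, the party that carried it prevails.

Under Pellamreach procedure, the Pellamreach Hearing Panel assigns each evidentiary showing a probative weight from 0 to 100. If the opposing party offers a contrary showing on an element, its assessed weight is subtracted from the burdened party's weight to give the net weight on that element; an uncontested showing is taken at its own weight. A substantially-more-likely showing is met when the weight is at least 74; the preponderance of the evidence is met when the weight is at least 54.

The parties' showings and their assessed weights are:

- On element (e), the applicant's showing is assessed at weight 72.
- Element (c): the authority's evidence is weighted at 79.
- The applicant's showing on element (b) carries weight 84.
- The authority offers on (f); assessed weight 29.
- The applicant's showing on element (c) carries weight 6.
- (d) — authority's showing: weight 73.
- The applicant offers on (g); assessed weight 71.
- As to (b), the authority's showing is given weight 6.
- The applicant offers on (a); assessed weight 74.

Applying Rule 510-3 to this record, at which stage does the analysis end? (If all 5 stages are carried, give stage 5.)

stage 2

Stage 1 — burden on applicant; standard: a substantially-more-likely showing (weight is at least 74).
    (a): 74 ≥ 74 [met]
    (b): 84 − 6 = 78 ≥ 74 [met]
  The applicant carries Stage 1; the authority now bears the burden.
Stage 2 — burden on authority; standard: a substantially-more-likely showing (weight is at least 74).
    (c): 79 − 6 = 73 < 74 [not met]
    (d): 73 < 74 [not met]
  Not every element is met, so the authority fails to carry Stage 2.
The applicant prevails.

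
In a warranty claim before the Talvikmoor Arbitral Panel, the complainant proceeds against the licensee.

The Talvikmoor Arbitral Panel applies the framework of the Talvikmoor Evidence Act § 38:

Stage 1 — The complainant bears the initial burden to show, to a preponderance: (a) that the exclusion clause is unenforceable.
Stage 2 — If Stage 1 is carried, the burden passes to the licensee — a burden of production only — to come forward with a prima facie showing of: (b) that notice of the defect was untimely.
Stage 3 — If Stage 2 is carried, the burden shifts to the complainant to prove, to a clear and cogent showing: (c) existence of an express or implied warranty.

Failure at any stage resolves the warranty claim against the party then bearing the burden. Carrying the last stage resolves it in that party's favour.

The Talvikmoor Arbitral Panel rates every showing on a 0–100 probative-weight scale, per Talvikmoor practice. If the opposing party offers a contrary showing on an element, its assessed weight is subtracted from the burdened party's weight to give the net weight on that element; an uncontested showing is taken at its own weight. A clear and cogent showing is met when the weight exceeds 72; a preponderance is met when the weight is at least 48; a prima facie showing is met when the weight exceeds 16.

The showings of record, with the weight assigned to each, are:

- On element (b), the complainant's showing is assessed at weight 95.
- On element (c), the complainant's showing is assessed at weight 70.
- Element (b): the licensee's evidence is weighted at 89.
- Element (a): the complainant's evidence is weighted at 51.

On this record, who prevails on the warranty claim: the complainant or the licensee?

complainant

Stage 1 — burden on complainant; standard: a preponderance (weight is at least 48).
    (a): 51 ≥ 48 [met]
  The complainant carries Stage 1; the licensee now bears the burden.
Stage 2 — burden on licensee; standard: a prima facie showing (weight exceeds 16).
    (b): 89 − 95 = -6 ≤ 16 [not met]
  Stage 2 not carried; the licensee fails its burden.
So the complainant prevails.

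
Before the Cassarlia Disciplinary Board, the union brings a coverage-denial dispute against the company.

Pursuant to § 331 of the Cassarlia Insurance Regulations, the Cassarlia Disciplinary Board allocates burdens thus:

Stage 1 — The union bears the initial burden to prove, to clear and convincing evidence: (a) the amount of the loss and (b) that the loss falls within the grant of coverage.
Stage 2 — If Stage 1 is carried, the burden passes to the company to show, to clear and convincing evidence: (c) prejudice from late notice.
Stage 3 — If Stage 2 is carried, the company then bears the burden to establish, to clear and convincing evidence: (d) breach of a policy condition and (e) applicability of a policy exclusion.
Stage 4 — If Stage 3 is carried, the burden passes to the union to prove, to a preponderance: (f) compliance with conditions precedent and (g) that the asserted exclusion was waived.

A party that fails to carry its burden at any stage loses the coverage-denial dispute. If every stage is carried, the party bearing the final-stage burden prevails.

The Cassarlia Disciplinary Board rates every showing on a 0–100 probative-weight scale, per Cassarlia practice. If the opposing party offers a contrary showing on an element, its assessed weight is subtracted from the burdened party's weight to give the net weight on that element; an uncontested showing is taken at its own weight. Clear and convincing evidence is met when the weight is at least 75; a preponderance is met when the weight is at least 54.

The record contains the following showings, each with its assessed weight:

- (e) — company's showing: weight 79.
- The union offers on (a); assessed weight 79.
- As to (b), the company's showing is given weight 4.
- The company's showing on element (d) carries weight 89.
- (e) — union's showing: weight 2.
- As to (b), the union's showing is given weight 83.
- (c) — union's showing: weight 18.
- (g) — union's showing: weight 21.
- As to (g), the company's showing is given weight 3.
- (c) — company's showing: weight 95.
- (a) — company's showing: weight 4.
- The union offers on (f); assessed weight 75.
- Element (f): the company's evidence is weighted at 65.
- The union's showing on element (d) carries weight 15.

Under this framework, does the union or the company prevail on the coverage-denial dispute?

Stage 1 (union, clear and convincing evidence, weight is at least 75): (a) net 79−4=75 ≥ 75 — meets; (b) net 83−4=79 ≥ 75 — meets.
  Stage 1 carried; the burden shifts to the company.
Stage 2 (company, clear and convincing evidence, weight is at least 75): (c) net 95−18=77 ≥ 75 — meets.
  All elements met. The company retains the burden for Stage 3.
Stage 3 (company, clear and convincing evidence, weight is at least 75): (d) net 89−15=74 < 75 — fails; (e) net 79−2=77 ≥ 75 — meets.
  Stage 3 not carried; the company fails its burden.
The analysis ends at Stage 3; the union prevails.

union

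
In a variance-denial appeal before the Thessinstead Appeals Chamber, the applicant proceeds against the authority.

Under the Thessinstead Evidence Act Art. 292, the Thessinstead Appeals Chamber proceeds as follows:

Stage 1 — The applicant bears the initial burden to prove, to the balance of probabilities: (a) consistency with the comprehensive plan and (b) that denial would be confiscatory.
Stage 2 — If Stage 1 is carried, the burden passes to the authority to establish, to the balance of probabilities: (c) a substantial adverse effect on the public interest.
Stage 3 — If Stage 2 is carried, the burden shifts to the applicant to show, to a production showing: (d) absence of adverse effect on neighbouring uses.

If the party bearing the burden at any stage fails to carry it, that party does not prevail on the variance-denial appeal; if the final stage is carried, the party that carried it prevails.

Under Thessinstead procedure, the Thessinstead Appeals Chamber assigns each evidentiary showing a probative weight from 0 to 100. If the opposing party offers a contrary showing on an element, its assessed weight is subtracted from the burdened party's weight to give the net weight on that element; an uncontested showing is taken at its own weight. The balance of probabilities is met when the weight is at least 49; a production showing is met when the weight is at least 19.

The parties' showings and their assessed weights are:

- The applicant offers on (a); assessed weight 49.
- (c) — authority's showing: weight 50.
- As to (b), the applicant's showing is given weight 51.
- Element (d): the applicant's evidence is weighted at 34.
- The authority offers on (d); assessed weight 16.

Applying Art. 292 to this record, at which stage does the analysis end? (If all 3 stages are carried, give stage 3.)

Stage 1 (applicant, the balance of probabilities, weight is at least 49): (a) 49 ≥ 49 — meets; (b) 51 ≥ 49 — meets.
  Stage 1 carried; the burden shifts to the authority.
Stage 2 (authority, the balance of probabilities, weight is at least 49): (c) 50 ≥ 49 — meets.
  Stage 2 is satisfied; the onus moves to the applicant.
Stage 3 (applicant, a production showing, weight is at least 19): (d) net 34−16=18 < 19 — fails.
  Stage 3 not carried; the applicant fails its burden.
So the authority prevails.

stage 3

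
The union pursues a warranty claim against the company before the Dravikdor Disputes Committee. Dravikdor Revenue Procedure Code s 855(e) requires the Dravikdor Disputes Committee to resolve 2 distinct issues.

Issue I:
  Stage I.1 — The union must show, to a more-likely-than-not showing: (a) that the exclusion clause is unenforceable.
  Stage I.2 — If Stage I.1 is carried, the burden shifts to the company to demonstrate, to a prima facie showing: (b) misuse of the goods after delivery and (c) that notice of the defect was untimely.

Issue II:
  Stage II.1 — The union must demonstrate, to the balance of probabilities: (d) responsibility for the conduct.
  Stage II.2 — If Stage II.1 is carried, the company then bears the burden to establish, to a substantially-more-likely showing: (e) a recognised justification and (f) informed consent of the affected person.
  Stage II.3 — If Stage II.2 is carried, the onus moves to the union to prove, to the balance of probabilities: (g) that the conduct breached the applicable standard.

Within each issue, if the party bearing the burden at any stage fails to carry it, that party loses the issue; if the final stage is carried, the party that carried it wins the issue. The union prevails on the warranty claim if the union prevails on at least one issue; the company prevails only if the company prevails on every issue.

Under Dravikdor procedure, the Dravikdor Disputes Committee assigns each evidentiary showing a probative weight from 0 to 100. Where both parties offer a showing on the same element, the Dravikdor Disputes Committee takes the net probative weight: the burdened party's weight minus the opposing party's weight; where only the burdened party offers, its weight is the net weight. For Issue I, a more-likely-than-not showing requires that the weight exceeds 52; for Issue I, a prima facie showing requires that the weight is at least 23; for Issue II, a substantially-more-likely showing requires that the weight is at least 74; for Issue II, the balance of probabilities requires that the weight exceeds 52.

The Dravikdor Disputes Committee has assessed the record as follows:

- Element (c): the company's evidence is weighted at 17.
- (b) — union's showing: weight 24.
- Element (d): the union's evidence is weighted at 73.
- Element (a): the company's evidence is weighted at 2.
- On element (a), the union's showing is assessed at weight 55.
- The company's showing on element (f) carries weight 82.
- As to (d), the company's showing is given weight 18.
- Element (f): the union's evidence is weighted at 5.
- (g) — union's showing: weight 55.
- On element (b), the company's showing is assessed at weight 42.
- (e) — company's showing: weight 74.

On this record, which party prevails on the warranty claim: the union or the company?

— Issue I —
Stage I.1 — burden on union; standard: a more-likely-than-not showing (weight exceeds 52).
    (a): 55 − 2 = 53 > 52 [met]
  All elements met. The burden passes to the company.
Stage I.2 — burden on company; standard: a prima facie showing (weight is at least 23).
    (b): 42 − 24 = 18 < 23 [not met]
    (c): 17 < 23 [not met]
  Not every element is met, so the company fails to carry Stage I.2.
So the union prevails on this issue.
— Issue II —
Stage II.1 (union, the balance of probabilities, weight exceeds 52): (d) net 73−18=55 > 52 — meets.
  All elements met. The burden passes to the company.
Stage II.2 (company, a substantially-more-likely showing, weight is at least 74): (e) 74 ≥ 74 — meets; (f) net 82−5=77 ≥ 74 — meets.
  Stage II.2 carried; the burden shifts to the union.
Stage II.3 (union, the balance of probabilities, weight exceeds 52): (g) 55 > 52 — meets.
  All elements met at the final stage.
All stages carried — the union prevails on this issue.
Per-issue: Issue I → union; Issue II → union. The union must prevail on at least one issue; overall, the union prevails.

union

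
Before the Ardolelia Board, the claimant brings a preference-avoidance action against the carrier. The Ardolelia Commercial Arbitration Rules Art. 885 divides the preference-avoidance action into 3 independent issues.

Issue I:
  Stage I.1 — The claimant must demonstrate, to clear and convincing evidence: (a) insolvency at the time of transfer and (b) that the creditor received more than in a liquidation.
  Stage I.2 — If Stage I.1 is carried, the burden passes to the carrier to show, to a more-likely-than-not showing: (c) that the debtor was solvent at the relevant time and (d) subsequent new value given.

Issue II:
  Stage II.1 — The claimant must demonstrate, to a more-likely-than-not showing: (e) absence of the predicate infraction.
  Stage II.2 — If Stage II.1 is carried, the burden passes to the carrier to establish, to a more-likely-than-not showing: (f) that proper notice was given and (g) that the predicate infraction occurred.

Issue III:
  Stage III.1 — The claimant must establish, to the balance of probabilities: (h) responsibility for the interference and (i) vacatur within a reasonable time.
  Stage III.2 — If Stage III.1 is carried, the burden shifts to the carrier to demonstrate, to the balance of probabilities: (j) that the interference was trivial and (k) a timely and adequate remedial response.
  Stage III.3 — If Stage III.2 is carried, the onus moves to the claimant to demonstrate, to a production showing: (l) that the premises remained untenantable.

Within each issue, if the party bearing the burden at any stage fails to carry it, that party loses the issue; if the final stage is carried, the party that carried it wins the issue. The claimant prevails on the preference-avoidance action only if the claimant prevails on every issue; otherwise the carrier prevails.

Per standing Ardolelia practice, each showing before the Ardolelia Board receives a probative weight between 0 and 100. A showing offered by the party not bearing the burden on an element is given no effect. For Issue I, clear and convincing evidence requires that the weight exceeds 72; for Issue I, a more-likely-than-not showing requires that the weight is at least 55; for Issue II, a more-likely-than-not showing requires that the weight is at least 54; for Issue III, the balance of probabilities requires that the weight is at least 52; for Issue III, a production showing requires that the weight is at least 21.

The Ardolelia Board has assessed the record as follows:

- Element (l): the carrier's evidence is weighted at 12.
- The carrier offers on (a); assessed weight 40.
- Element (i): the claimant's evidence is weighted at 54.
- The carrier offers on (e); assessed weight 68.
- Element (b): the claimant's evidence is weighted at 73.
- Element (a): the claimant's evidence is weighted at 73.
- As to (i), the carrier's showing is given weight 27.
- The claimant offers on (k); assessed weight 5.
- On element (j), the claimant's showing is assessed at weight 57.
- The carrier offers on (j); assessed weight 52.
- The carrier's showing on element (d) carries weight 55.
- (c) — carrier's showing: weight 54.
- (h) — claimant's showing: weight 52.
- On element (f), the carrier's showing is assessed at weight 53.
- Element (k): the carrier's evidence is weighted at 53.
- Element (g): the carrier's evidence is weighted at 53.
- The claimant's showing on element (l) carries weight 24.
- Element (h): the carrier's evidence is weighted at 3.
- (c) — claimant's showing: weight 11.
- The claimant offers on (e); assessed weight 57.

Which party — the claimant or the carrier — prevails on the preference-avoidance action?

claimant

— Issue I —
Stage I.1 — burden on claimant; standard: clear and convincing evidence (weight exceeds 72).
    (a): 73 (carrier's 40 disregarded) > 72 [met]
    (b): 73 > 72 [met]
  Stage I.1 carried; the burden shifts to the carrier.
Stage I.2 — burden on carrier; standard: a more-likely-than-not showing (weight is at least 55).
    (c): 54 (claimant's 11 disregarded) < 55 [not met]
    (d): 55 ≥ 55 [met]
  Not every element is met, so the carrier fails to carry Stage I.2.
The claimant prevails on this issue.
— Issue II —
Stage II.1 — burden on claimant; standard: a more-likely-than-not showing (weight is at least 54).
    (e): 57 (carrier's 68 disregarded) ≥ 54 [met]
  All elements met. The burden passes to the carrier.
Stage II.2 — burden on carrier; standard: a more-likely-than-not showing (weight is at least 54).
    (f): 53 < 54 [not met]
    (g): 53 < 54 [not met]
  Not every element is met, so the carrier fails to carry Stage II.2.
The analysis ends at Stage II.2; the claimant prevails on this issue.
— Issue III —
Stage III.1 (claimant, the balance of probabilities, weight is at least 52): (h) 52 (carrier's 3 disregarded) ≥ 52 — meets; (i) 54 (carrier's 27 disregarded) ≥ 52 — meets.
  All elements met. The burden passes to the carrier.
Stage III.2 (carrier, the balance of probabilities, weight is at least 52): (j) 52 (claimant's 57 disregarded) ≥ 52 — meets; (k) 53 (claimant's 5 disregarded) ≥ 52 — meets.
  Stage III.2 carried; the burden shifts to the claimant.
Stage III.3 (claimant, a production showing, weight is at least 21): (l) 24 (carrier's 12 disregarded) ≥ 21 — meets.
  All elements met at the final stage.
With every stage satisfied, the claimant prevails on this issue.
Per-issue: Issue I → claimant; Issue II → claimant; Issue III → claimant. The claimant must prevail on every issue; overall, the claimant prevails.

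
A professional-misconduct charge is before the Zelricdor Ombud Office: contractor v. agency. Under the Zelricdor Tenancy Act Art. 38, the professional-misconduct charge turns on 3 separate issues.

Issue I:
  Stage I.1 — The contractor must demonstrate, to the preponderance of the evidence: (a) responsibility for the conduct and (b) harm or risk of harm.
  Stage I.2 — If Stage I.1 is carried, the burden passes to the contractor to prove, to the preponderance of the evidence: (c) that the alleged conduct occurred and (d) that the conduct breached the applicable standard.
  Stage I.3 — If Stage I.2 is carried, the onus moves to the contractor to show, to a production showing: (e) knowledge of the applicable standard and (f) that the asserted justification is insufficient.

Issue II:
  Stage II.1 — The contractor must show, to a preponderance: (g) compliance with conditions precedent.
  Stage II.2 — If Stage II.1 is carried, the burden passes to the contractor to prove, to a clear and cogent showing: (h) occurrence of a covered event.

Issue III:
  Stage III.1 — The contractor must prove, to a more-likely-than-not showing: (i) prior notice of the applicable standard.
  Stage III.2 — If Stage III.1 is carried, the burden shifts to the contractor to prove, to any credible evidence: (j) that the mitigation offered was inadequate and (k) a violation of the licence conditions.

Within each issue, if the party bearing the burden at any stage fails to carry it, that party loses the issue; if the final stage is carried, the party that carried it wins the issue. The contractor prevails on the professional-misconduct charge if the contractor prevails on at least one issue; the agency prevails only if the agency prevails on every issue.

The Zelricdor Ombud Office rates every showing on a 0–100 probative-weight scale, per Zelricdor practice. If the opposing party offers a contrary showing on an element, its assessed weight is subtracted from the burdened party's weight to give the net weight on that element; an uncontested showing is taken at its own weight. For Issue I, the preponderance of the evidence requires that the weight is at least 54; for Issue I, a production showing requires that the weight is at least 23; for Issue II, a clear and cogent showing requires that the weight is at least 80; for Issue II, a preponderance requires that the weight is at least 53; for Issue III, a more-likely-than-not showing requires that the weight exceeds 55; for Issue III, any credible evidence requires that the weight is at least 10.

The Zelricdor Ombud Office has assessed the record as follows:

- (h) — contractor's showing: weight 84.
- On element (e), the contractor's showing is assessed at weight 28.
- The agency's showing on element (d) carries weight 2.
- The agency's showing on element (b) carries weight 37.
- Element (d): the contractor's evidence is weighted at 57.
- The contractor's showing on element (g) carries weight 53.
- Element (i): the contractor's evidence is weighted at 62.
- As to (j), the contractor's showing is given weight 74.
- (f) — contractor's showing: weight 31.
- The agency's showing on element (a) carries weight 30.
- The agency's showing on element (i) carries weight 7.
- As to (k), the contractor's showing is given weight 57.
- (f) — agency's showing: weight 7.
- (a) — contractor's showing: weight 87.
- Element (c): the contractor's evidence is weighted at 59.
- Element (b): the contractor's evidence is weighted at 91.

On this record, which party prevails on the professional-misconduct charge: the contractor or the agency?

contractor

— Issue I —
At Stage I.1 the contractor must meet the preponderance of the evidence (weight is at least 54): on (a) the weight is 87 less the opposing 30 gives net 57, ≥ 54, so (a) meets the standard; on (b) the weight is 91 less the opposing 37 gives net 54, ≥ 54, so (b) meets the standard.
  All elements met. The contractor retains the burden for Stage I.2.
At Stage I.2 the contractor must meet the preponderance of the evidence (weight is at least 54): on (c) the weight is 59, which does reach 54, so (c) meets the standard; on (d) the weight is 57 less the opposing 2 gives net 55, which does reach 54, so (d) meets the standard.
  Stage I.2 carried; the burden remains with the contractor.
At Stage I.3 the contractor must meet a production showing (weight is at least 23): on (e) the weight is 28, which does reach 23, so (e) meets the standard; on (f) the weight is 31 less the opposing 7 gives net 24, ≥ 23, so (f) meets the standard.
  The contractor carries the last stage.
Every stage carried; the contractor prevails on this issue.
— Issue II —
At Stage II.1 the contractor must meet a preponderance (weight is at least 53): on (g) the weight is 53, ≥ 53, so (g) meets the standard.
  Stage II.1 is satisfied; the contractor continues to bear the burden.
At Stage II.2 the contractor must meet a clear and cogent showing (weight is at least 80): on (h) the weight is 84, ≥ 80, so (h) meets the standard.
  Stage II.2 carried; the final stage is satisfied.
All stages carried — the contractor prevails on this issue.
— Issue III —
Stage III.1 (contractor, a more-likely-than-not showing, weight exceeds 55): (i) net 62−7=55 ≤ 55 — fails.
  Stage III.1 not carried; the contractor fails its burden.
The analysis ends at Stage III.1; the agency prevails on this issue.
Per-issue: Issue I → contractor; Issue II → contractor; Issue III → agency. The contractor must prevail on at least one issue; overall, the contractor prevails.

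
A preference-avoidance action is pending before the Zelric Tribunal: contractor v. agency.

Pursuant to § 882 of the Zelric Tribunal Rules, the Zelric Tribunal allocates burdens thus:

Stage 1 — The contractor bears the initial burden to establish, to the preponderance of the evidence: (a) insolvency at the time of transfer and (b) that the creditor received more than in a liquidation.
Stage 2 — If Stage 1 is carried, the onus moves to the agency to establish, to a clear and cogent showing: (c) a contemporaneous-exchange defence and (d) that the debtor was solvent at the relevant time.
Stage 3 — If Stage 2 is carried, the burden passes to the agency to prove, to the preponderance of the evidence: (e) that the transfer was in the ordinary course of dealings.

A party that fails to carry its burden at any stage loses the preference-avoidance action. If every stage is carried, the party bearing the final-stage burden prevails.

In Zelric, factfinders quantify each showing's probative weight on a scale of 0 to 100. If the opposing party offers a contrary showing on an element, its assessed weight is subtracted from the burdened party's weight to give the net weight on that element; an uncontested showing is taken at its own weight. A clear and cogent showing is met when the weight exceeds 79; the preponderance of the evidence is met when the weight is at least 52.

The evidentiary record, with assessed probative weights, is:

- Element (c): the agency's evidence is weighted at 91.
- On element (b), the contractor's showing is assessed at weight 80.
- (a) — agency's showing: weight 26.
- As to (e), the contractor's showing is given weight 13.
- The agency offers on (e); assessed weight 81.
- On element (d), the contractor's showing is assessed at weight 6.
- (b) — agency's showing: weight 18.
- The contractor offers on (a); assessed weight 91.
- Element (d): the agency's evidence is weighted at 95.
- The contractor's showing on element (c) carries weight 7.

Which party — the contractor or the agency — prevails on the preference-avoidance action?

agency

Stage 1 (contractor, the preponderance of the evidence, weight is at least 52): (a) net 91−26=65 ≥ 52 — meets; (b) net 80−18=62 ≥ 52 — meets.
  All elements met. The burden passes to the agency.
Stage 2 (agency, a clear and cogent showing, weight exceeds 79): (c) net 91−7=84 > 79 — meets; (d) net 95−6=89 > 79 — meets.
  Stage 2 is satisfied; the agency continues to bear the burden.
Stage 3 (agency, the preponderance of the evidence, weight is at least 52): (e) net 81−13=68 ≥ 52 — meets.
  Stage 3 carried; the final stage is satisfied.
Every stage carried; the agency prevails.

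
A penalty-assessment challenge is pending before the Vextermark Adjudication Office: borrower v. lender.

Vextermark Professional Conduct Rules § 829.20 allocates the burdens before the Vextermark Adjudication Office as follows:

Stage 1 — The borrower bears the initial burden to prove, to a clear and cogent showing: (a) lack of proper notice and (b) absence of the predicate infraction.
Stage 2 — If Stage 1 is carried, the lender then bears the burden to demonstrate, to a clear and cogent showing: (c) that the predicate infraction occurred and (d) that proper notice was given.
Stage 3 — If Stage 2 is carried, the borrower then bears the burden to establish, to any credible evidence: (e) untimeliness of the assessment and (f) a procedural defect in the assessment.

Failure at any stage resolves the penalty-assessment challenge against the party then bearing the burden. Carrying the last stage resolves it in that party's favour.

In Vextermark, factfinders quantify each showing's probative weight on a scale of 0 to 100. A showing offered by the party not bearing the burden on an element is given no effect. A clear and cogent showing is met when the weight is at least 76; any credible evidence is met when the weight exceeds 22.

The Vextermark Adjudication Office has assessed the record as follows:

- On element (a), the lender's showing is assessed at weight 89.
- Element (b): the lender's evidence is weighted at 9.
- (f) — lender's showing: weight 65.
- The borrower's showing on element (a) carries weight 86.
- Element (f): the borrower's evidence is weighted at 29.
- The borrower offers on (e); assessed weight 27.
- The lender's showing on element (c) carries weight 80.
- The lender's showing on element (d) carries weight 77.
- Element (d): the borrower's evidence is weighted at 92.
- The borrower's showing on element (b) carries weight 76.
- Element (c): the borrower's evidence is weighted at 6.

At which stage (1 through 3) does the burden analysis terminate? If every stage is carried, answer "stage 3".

At Stage 1 the borrower must meet a clear and cogent showing (weight is at least 76): on (a) the weight is 86 (the lender's 89 is given no effect), ≥ 76, so (a) meets the standard; on (b) the weight is 76 (the lender's 9 is given no effect), ≥ 76, so (b) meets the standard.
  The borrower carries Stage 1; the lender now bears the burden.
At Stage 2 the lender must meet a clear and cogent showing (weight is at least 76): on (c) the weight is 80 (the borrower's 6 is given no effect), which does reach 76, so (c) meets the standard; on (d) the weight is 77 (the borrower's 92 is given no effect), ≥ 76, so (d) meets the standard.
  All elements met. The burden passes to the borrower.
At Stage 3 the borrower must meet any credible evidence (weight exceeds 22): on (e) the weight is 27, > 22, so (e) meets the standard; on (f) the weight is 29 (the lender's 65 is given no effect), which does exceed 22, so (f) meets the standard.
  Stage 3 carried; the final stage is satisfied.
All stages carried — the borrower prevails.

stage 3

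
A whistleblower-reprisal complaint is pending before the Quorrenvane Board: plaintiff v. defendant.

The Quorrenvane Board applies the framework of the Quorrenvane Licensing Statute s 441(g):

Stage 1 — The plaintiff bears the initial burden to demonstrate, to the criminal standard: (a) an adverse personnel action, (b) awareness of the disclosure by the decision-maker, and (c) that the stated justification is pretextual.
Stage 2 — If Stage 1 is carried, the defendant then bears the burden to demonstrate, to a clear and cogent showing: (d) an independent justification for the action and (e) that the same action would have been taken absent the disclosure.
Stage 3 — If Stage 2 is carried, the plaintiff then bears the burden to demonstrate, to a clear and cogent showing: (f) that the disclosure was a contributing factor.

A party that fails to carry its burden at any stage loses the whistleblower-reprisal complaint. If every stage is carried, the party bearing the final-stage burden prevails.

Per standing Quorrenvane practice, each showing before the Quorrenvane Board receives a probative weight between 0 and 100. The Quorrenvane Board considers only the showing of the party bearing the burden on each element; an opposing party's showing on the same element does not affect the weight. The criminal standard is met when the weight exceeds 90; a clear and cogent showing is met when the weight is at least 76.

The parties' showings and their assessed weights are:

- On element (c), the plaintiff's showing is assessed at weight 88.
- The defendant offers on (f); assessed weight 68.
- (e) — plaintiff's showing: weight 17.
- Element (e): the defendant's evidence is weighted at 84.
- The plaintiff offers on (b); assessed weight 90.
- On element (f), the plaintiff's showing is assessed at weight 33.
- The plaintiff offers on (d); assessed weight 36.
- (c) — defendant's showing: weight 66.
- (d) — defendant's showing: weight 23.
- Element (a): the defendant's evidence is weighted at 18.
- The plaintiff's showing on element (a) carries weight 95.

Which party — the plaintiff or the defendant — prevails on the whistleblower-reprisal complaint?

At Stage 1 the plaintiff must meet the criminal standard (weight exceeds 90): on (a) the weight is 95 (the defendant's 18 is given no effect), which does exceed 90, so (a) meets the standard; on (b) the weight is 90, which does not exceed 90, so (b) does not meet the standard; on (c) the weight is 88 (the defendant's 66 is given no effect), which does not exceed 90, so (c) does not meet the standard.
  Stage 1 not carried; the plaintiff fails its burden.
The analysis ends at Stage 1; the defendant prevails.

defendant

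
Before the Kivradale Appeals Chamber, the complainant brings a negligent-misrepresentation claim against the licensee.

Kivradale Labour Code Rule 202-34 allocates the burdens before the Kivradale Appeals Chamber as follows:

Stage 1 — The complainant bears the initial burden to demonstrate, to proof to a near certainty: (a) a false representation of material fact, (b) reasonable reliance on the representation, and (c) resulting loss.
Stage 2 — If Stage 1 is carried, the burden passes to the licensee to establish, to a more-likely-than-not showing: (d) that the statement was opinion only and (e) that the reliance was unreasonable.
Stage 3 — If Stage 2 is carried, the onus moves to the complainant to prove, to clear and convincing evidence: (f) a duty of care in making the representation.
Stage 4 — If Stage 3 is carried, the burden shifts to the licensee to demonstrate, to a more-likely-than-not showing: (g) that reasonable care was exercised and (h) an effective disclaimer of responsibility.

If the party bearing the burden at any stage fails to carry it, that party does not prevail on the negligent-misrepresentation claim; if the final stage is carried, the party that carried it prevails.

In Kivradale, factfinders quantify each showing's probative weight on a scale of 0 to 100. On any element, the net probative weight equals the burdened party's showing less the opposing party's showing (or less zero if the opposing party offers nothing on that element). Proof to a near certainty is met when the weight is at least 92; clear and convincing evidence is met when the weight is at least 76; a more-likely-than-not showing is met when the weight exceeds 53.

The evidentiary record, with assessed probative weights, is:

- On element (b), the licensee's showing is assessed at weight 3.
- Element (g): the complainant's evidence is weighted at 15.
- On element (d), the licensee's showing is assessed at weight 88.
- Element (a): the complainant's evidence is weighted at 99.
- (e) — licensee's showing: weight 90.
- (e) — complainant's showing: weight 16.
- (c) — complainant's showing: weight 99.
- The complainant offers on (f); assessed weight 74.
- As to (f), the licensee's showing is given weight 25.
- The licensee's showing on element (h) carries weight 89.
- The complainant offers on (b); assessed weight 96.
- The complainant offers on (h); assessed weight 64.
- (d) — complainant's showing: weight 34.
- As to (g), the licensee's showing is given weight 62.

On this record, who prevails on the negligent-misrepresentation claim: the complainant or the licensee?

Stage 1 — burden on complainant; standard: proof to a near certainty (weight is at least 92).
    (a): 99 ≥ 92 [met]
    (b): 96 − 3 = 93 ≥ 92 [met]
    (c): 99 ≥ 92 [met]
  The complainant carries Stage 1; the licensee now bears the burden.
Stage 2 — burden on licensee; standard: a more-likely-than-not showing (weight exceeds 53).
    (d): 88 − 34 = 54 > 53 [met]
    (e): 90 − 16 = 74 > 53 [met]
  All elements met. The burden passes to the complainant.
Stage 3 — burden on complainant; standard: clear and convincing evidence (weight is at least 76).
    (f): 74 − 25 = 49 < 76 [not met]
  Not every element is met, so the complainant fails to carry Stage 3.
So the licensee prevails.

licensee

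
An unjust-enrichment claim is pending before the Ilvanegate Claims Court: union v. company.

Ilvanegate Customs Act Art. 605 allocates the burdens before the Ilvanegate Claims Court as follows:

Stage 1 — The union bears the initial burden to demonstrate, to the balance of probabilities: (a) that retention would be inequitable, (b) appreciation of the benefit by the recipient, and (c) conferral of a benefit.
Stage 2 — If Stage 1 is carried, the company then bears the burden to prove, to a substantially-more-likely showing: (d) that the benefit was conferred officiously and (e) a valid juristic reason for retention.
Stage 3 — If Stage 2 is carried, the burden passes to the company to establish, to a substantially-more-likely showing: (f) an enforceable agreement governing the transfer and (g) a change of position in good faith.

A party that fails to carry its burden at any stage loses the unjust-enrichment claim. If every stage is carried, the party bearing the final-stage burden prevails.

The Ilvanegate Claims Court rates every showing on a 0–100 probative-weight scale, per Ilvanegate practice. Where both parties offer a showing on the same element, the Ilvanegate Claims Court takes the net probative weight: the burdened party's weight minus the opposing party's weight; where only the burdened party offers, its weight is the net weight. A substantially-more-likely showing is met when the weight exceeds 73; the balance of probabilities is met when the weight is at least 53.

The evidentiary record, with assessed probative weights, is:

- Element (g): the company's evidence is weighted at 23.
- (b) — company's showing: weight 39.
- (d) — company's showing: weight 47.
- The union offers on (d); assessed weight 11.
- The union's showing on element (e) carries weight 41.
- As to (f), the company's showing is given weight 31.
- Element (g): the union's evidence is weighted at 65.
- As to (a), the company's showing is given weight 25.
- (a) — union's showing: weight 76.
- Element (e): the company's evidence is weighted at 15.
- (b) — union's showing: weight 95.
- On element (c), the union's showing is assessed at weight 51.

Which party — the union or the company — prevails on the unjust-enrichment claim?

company

At Stage 1 the union must meet the balance of probabilities (weight is at least 53): on (a) the weight is 76 less the opposing 25 gives net 51, < 53, so (a) does not meet the standard; on (b) the weight is 95 less the opposing 39 gives net 56, which does reach 53, so (b) meets the standard; on (c) the weight is 51, < 53, so (c) does not meet the standard.
  The union does not carry Stage 1.
So the company prevails.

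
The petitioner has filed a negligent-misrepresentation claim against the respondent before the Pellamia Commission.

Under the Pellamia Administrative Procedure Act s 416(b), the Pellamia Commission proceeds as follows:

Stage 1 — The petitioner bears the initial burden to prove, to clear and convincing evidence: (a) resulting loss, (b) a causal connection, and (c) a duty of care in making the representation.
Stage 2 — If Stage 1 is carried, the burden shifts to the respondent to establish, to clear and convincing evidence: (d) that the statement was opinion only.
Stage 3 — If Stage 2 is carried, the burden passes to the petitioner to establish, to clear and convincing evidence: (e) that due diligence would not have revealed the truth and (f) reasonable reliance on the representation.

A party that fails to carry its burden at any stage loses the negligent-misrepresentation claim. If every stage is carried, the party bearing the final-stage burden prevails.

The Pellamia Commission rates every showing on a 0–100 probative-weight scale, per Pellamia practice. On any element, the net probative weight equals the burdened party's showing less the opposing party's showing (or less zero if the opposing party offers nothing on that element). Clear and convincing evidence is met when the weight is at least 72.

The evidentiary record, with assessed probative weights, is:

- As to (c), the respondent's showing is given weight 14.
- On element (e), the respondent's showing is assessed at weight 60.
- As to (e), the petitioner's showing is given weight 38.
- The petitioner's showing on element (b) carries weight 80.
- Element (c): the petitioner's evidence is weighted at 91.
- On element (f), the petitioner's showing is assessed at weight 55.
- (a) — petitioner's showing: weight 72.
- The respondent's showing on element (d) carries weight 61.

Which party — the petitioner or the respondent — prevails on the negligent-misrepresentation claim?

At Stage 1 the petitioner must meet clear and convincing evidence (weight is at least 72): on (a) the weight is 72, ≥ 72, so (a) meets the standard; on (b) the weight is 80, which does reach 72, so (b) meets the standard; on (c) the weight is 91 less the opposing 14 gives net 77, ≥ 72, so (c) meets the standard.
  The petitioner carries Stage 1; the respondent now bears the burden.
At Stage 2 the respondent must meet clear and convincing evidence (weight is at least 72): on (d) the weight is 61, < 72, so (d) does not meet the standard.
  The respondent does not carry Stage 2.
So the petitioner prevails.

petitioner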